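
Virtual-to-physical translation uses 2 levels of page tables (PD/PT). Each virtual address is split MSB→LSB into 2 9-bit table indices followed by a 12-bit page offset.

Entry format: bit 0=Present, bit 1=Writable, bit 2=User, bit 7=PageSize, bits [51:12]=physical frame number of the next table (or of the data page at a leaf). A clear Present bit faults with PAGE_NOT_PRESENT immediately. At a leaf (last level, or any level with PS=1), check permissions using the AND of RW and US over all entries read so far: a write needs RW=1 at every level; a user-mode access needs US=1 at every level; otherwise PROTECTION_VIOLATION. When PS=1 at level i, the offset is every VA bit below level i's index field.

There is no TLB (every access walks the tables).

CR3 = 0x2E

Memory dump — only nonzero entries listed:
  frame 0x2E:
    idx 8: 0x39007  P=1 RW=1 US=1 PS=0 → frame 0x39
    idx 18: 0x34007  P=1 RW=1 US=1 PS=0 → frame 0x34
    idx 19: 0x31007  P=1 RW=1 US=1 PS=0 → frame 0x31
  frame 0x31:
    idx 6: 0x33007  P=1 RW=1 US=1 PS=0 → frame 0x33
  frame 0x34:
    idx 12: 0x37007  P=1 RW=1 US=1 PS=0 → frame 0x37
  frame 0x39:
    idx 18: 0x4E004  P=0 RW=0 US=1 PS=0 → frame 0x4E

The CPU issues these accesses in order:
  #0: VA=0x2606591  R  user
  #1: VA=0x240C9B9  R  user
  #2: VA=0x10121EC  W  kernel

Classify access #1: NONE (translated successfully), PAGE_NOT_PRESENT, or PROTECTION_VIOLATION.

Walk each access:
#0 VA=0x2606591 (r,user):
  L0: frame=0x2E idx=19 entry=0x31007 [P=1 RW=1 US=1 PS=0]
  L1: frame=0x31 idx=6 entry=0x33007 [P=1 RW=1 US=1 PS=0]
  ✓ 0x33591  — 2 lookups
#1 VA=0x240C9B9 (r,user):
  L0: frame=0x2E idx=18 entry=0x34007 [P=1 RW=1 US=1 PS=0]
  L1: frame=0x34 idx=12 entry=0x37007 [P=1 RW=1 US=1 PS=0]
  ✓ 0x379B9  — 2 lookups
#2 VA=0x10121EC (w,kernel):
  L0: frame=0x2E idx=8 entry=0x39007 [P=1 RW=1 US=1 PS=0]
  L1: frame=0x39 idx=18 entry=0x4E004 [P=0 RW=0 US=1 PS=0]
  → PAGE_NOT_PRESENT  (2 entries read)

Access #1 fault: NONE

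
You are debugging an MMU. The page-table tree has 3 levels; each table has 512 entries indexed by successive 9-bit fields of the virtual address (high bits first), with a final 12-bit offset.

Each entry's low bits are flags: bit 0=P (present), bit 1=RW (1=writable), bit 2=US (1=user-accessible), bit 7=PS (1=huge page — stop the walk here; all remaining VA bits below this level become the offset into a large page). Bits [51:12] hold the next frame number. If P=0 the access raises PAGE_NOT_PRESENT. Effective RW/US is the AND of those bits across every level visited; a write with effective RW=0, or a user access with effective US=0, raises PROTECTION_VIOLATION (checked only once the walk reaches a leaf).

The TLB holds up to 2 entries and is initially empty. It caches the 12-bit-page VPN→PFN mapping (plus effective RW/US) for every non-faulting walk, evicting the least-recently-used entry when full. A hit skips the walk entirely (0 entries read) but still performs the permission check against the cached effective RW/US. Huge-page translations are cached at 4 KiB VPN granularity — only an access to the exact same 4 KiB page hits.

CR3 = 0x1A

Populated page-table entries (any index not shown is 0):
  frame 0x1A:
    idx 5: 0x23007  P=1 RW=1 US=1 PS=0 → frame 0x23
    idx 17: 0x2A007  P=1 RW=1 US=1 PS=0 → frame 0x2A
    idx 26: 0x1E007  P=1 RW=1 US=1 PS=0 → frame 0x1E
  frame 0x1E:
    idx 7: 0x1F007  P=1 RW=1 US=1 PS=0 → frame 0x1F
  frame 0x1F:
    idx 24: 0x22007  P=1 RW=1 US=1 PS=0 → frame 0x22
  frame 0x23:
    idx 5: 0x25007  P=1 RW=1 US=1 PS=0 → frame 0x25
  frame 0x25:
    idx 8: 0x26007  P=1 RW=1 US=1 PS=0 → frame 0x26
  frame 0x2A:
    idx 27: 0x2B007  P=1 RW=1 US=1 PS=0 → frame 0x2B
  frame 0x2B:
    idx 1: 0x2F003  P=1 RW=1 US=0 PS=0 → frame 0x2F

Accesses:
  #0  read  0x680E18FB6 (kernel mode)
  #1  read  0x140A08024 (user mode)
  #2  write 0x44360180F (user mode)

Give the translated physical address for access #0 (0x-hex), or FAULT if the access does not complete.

Walk each access:
#0 VA=0x680E18FB6 (r,kernel):
  lvl0: tbl 0x1A, slot 26 ⇒ 0x1E007 (P1/RW1/US1/PS0)
  lvl1: tbl 0x1E, slot 7 ⇒ 0x1F007 (P1/RW1/US1/PS0)
  lvl2: tbl 0x1F, slot 24 ⇒ 0x22007 (P1/RW1/US1/PS0)
  → PA=0x22FB6  (3 entries read)
#1 VA=0x140A08024 (r,user):
  lvl0: tbl 0x1A, slot 5 ⇒ 0x23007 (P1/RW1/US1/PS0)
  lvl1: tbl 0x23, slot 5 ⇒ 0x25007 (P1/RW1/US1/PS0)
  lvl2: tbl 0x25, slot 8 ⇒ 0x26007 (P1/RW1/US1/PS0)
  → PA=0x26024  (3 entries read)
#2 VA=0x44360180F (w,user):
  lvl0: tbl 0x1A, slot 17 ⇒ 0x2A007 (P1/RW1/US1/PS0)
  lvl1: tbl 0x2A, slot 27 ⇒ 0x2B007 (P1/RW1/US1/PS0)
  lvl2: tbl 0x2B, slot 1 ⇒ 0x2F003 (P1/RW1/US0/PS0)
  ⇒ fault: PROTECTION_VIOLATION  — 3 lookups

Access #0 PA: 0x22FB6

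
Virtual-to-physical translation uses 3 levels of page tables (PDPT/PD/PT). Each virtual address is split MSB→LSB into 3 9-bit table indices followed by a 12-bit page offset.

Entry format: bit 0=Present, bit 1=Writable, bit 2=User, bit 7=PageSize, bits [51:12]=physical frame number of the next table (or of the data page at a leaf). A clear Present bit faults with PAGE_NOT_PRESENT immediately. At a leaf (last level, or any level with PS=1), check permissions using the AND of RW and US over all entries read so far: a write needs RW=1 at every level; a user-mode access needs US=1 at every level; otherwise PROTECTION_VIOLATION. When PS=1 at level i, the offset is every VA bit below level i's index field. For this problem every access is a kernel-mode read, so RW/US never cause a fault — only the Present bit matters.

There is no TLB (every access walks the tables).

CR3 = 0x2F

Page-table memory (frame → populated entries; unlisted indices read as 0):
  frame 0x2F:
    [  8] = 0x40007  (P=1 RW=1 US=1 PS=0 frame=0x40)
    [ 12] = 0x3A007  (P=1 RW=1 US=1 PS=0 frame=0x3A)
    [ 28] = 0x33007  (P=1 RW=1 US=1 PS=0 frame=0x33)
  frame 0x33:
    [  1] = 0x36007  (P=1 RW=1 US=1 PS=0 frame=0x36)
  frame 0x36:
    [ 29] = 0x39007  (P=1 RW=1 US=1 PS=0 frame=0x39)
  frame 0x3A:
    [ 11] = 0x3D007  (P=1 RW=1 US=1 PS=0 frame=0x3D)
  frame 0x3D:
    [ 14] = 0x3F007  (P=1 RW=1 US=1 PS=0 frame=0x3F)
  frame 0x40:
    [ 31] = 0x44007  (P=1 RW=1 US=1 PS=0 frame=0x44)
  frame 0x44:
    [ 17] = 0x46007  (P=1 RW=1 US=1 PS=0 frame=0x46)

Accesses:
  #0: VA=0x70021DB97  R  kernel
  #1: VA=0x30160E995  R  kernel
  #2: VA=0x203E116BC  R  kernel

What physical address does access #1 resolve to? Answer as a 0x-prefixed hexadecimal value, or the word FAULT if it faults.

Trace:
#0 VA=0x70021DB97 (r,kernel):
  lvl0: tbl 0x2F, slot 28 ⇒ 0x33007 (P1/RW1/US1/PS0)
  lvl1: tbl 0x33, slot 1 ⇒ 0x36007 (P1/RW1/US1/PS0)
  lvl2: tbl 0x36, slot 29 ⇒ 0x39007 (P1/RW1/US1/PS0)
  ⇒ phys 0x39B97  [3 reads]
#1 VA=0x30160E995 (r,kernel):
  lvl0: tbl 0x2F, slot 12 ⇒ 0x3A007 (P1/RW1/US1/PS0)
  lvl1: tbl 0x3A, slot 11 ⇒ 0x3D007 (P1/RW1/US1/PS0)
  lvl2: tbl 0x3D, slot 14 ⇒ 0x3F007 (P1/RW1/US1/PS0)
  ⇒ phys 0x3F995  [3 reads]
#2 VA=0x203E116BC (r,kernel):
  lvl0: tbl 0x2F, slot 8 ⇒ 0x40007 (P1/RW1/US1/PS0)
  lvl1: tbl 0x40, slot 31 ⇒ 0x44007 (P1/RW1/US1/PS0)
  lvl2: tbl 0x44, slot 17 ⇒ 0x46007 (P1/RW1/US1/PS0)
  ⇒ phys 0x466BC  [3 reads]

Access #1 PA: 0x3F995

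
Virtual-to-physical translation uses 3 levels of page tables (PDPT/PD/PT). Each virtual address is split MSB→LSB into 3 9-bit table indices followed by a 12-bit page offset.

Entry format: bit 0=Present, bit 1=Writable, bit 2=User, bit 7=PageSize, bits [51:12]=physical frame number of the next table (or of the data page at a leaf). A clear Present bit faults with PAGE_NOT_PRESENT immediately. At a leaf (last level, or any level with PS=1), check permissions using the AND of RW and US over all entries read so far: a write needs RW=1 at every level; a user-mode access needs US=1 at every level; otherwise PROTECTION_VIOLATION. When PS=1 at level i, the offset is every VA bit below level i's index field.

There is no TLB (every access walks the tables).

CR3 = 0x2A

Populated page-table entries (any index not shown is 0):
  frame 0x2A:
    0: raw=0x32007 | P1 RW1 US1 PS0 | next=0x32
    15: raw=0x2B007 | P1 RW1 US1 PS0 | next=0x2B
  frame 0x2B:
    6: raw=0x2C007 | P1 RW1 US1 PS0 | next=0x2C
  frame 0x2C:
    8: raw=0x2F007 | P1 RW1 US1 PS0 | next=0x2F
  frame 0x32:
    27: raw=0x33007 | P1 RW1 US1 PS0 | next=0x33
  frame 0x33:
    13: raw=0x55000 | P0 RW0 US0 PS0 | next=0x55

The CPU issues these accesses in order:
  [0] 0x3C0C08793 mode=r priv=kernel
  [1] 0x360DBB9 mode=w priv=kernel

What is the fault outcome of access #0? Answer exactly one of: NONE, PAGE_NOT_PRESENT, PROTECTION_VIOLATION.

Walk each access:
#0 VA=0x3C0C08793 (r,kernel):
  L0: frame=0x2A idx=15 entry=0x2B007 [P=1 RW=1 US=1 PS=0]
  L1: frame=0x2B idx=6 entry=0x2C007 [P=1 RW=1 US=1 PS=0]
  L2: frame=0x2C idx=8 entry=0x2F007 [P=1 RW=1 US=1 PS=0]
  → PA=0x2F793  (3 entries read)
#1 VA=0x360DBB9 (w,kernel):
  L0: frame=0x2A idx=0 entry=0x32007 [P=1 RW=1 US=1 PS=0]
  L1: frame=0x32 idx=27 entry=0x33007 [P=1 RW=1 US=1 PS=0]
  L2: frame=0x33 idx=13 entry=0x55000 [P=0 RW=0 US=0 PS=0]
  ✗ PAGE_NOT_PRESENT  [3 reads]

Access #0 fault: NONE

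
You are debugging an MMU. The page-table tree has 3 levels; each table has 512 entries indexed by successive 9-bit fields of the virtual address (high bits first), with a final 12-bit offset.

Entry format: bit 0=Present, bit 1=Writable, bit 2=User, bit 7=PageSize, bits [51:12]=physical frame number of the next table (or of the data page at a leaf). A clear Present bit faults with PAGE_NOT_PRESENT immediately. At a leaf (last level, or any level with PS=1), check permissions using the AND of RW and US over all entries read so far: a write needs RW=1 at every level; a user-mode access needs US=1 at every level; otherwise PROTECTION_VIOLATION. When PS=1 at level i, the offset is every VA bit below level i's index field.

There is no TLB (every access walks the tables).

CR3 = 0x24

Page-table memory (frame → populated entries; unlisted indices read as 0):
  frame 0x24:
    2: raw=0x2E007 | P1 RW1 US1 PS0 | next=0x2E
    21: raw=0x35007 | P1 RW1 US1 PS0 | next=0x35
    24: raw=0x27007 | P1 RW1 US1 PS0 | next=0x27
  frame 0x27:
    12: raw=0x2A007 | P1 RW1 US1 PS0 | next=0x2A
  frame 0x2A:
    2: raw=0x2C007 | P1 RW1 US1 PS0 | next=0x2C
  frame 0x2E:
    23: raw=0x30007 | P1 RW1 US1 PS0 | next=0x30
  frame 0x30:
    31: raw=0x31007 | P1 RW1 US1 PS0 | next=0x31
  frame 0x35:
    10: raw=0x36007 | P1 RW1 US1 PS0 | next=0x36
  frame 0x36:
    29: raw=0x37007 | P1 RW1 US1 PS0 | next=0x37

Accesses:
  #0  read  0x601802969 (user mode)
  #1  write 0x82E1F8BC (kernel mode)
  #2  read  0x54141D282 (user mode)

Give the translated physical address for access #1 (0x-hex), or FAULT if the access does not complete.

Per-access translation:
#0 VA=0x601802969 (r,user):
  L0 @0x24[24] → 0x27007  P=1,RW=1,US=1,PS=0
  L1 @0x27[12] → 0x2A007  P=1,RW=1,US=1,PS=0
  L2 @0x2A[2] → 0x2C007  P=1,RW=1,US=1,PS=0
  ✓ 0x2C969  — 3 lookups
#1 VA=0x82E1F8BC (w,kernel):
  L0 @0x24[2] → 0x2E007  P=1,RW=1,US=1,PS=0
  L1 @0x2E[23] → 0x30007  P=1,RW=1,US=1,PS=0
  L2 @0x30[31] → 0x31007  P=1,RW=1,US=1,PS=0
  ✓ 0x318BC  — 3 lookups
#2 VA=0x54141D282 (r,user):
  L0 @0x24[21] → 0x35007  P=1,RW=1,US=1,PS=0
  L1 @0x35[10] → 0x36007  P=1,RW=1,US=1,PS=0
  L2 @0x36[29] → 0x37007  P=1,RW=1,US=1,PS=0
  ✓ 0x37282  — 3 lookups

Access #1 PA: 0x318BC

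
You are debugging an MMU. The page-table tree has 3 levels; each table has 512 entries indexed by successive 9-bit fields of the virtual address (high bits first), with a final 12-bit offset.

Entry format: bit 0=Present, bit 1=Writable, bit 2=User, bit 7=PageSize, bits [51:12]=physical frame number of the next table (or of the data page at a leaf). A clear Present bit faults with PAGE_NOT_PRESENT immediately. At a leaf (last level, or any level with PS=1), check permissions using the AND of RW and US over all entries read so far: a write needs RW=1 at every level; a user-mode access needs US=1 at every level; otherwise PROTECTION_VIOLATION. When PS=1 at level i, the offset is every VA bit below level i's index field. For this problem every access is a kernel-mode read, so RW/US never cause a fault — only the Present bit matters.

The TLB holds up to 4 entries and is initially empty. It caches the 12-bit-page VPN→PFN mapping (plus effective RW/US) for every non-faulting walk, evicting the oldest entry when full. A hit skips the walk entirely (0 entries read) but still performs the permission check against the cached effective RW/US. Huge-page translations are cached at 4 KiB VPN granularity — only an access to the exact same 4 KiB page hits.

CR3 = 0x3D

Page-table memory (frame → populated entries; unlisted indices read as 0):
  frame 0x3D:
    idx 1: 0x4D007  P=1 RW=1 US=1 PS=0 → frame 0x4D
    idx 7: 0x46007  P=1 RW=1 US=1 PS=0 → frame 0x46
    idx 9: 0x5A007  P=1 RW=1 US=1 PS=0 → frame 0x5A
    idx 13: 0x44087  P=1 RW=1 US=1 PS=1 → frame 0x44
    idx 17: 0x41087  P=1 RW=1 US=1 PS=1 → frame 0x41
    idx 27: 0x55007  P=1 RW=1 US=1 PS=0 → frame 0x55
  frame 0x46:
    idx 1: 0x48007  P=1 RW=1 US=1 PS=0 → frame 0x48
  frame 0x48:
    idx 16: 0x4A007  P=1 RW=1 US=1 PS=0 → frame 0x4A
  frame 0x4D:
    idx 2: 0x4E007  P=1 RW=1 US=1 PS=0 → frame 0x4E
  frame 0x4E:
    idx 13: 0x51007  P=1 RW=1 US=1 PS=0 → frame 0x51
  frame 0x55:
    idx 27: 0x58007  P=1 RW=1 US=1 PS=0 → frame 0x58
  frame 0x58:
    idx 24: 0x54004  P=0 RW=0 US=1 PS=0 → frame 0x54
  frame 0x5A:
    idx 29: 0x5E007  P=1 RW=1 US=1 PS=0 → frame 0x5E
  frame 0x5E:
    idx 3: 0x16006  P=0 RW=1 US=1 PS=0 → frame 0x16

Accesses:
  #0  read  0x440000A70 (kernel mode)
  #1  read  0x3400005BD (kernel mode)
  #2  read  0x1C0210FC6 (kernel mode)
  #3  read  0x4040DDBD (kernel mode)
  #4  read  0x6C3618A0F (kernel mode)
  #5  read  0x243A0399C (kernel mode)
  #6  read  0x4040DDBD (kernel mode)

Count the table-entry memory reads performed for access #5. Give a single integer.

Walk each access:
#0 VA=0x440000A70 (r,kernel):
  L0: frame=0x3D idx=17 entry=0x41087 [P=1 RW=1 US=1 PS=1]
  ⇒ phys 0x41A70 (huge @L0)  [1 reads]
#1 VA=0x3400005BD (r,kernel):
  L0: frame=0x3D idx=13 entry=0x44087 [P=1 RW=1 US=1 PS=1]
  ⇒ phys 0x445BD (huge @L0)  [1 reads]
#2 VA=0x1C0210FC6 (r,kernel):
  L0: frame=0x3D idx=7 entry=0x46007 [P=1 RW=1 US=1 PS=0]
  L1: frame=0x46 idx=1 entry=0x48007 [P=1 RW=1 US=1 PS=0]
  L2: frame=0x48 idx=16 entry=0x4A007 [P=1 RW=1 US=1 PS=0]
  ⇒ phys 0x4AFC6  [3 reads]
#3 VA=0x4040DDBD (r,kernel):
  L0: frame=0x3D idx=1 entry=0x4D007 [P=1 RW=1 US=1 PS=0]
  L1: frame=0x4D idx=2 entry=0x4E007 [P=1 RW=1 US=1 PS=0]
  L2: frame=0x4E idx=13 entry=0x51007 [P=1 RW=1 US=1 PS=0]
  ⇒ phys 0x51DBD  [3 reads]
#4 VA=0x6C3618A0F (r,kernel):
  L0: frame=0x3D idx=27 entry=0x55007 [P=1 RW=1 US=1 PS=0]
  L1: frame=0x55 idx=27 entry=0x58007 [P=1 RW=1 US=1 PS=0]
  L2: frame=0x58 idx=24 entry=0x54004 [P=0 RW=0 US=1 PS=0]
  ⇒ fault: PAGE_NOT_PRESENT  — 3 lookups
#5 VA=0x243A0399C (r,kernel):
  L0: frame=0x3D idx=9 entry=0x5A007 [P=1 RW=1 US=1 PS=0]
  L1: frame=0x5A idx=29 entry=0x5E007 [P=1 RW=1 US=1 PS=0]
  L2: frame=0x5E idx=3 entry=0x16006 [P=0 RW=1 US=1 PS=0]
  ⇒ fault: PAGE_NOT_PRESENT  — 3 lookups
#6 VA=0x4040DDBD (r,kernel):
  TLB hit vpn=0x4040D → PA=0x51DBD

Entries read for #5: 3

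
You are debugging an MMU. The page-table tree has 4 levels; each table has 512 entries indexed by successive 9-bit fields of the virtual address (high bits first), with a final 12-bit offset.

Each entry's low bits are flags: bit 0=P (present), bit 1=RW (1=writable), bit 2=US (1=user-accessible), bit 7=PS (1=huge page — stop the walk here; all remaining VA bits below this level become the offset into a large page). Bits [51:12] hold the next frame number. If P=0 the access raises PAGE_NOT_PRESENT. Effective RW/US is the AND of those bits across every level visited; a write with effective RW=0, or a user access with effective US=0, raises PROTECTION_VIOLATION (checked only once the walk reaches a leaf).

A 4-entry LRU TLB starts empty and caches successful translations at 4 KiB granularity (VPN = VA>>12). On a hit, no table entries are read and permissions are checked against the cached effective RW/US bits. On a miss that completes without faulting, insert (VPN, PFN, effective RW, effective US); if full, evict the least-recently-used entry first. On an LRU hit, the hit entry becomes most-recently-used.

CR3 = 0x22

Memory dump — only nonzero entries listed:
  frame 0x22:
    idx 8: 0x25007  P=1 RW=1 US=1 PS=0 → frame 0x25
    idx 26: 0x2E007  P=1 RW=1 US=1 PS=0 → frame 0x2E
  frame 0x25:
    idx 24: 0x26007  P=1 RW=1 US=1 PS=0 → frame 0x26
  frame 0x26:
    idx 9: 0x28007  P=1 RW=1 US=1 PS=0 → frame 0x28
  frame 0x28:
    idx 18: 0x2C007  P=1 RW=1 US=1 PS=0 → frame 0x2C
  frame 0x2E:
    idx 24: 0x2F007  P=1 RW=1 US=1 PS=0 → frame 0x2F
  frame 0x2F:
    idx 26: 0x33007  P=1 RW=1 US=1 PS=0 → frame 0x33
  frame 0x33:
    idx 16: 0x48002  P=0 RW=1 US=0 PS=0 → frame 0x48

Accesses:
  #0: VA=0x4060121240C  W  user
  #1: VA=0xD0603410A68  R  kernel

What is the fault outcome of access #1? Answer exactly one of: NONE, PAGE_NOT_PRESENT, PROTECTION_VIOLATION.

Trace:
#0 VA=0x4060121240C (w,user):
  L0: frame=0x22 idx=8 entry=0x25007 [P=1 RW=1 US=1 PS=0]
  L1: frame=0x25 idx=24 entry=0x26007 [P=1 RW=1 US=1 PS=0]
  L2: frame=0x26 idx=9 entry=0x28007 [P=1 RW=1 US=1 PS=0]
  L3: frame=0x28 idx=18 entry=0x2C007 [P=1 RW=1 US=1 PS=0]
  ✓ 0x2C40C  — 4 lookups
#1 VA=0xD0603410A68 (r,kernel):
  L0: frame=0x22 idx=26 entry=0x2E007 [P=1 RW=1 US=1 PS=0]
  L1: frame=0x2E idx=24 entry=0x2F007 [P=1 RW=1 US=1 PS=0]
  L2: frame=0x2F idx=26 entry=0x33007 [P=1 RW=1 US=1 PS=0]
  L3: frame=0x33 idx=16 entry=0x48002 [P=0 RW=1 US=0 PS=0]
  → PAGE_NOT_PRESENT  (4 entries read)

Access #1 fault: PAGE_NOT_PRESENT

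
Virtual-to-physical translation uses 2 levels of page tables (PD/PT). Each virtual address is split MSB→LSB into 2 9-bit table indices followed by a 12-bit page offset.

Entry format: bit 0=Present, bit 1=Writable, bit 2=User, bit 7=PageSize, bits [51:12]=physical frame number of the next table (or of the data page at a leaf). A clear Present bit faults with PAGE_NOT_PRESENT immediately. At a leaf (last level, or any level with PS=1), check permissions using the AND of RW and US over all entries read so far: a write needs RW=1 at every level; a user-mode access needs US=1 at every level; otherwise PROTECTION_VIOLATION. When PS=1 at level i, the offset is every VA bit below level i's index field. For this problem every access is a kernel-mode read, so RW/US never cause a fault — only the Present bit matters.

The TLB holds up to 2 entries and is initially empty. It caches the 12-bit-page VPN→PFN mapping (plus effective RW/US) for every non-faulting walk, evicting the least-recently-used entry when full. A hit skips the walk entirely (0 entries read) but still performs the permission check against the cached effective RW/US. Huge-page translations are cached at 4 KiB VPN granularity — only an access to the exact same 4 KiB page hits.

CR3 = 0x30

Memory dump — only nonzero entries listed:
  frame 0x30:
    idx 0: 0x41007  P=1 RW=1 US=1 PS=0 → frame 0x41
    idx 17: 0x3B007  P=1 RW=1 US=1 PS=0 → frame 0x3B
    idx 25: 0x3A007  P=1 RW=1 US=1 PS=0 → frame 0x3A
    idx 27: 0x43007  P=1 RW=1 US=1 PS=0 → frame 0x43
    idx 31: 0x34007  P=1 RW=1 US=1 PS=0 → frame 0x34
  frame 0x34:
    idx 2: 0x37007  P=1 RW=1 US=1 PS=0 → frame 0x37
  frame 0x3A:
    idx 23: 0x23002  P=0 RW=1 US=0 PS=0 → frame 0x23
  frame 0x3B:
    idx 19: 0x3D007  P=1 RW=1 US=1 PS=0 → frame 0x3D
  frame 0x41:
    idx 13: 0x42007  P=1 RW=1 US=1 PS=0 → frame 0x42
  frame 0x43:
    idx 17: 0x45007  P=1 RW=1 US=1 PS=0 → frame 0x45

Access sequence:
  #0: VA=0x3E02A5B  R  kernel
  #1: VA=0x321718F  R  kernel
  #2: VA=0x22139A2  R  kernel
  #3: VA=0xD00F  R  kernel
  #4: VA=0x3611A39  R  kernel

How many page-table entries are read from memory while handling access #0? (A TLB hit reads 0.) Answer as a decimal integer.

Per-access translation:
#0 VA=0x3E02A5B (r,kernel):
  L0 @0x30[31] → 0x34007  P=1,RW=1,US=1,PS=0
  L1 @0x34[2] → 0x37007  P=1,RW=1,US=1,PS=0
  ✓ 0x37A5B  — 2 lookups
#1 VA=0x321718F (r,kernel):
  L0 @0x30[25] → 0x3A007  P=1,RW=1,US=1,PS=0
  L1 @0x3A[23] → 0x23002  P=0,RW=1,US=0,PS=0
  ⇒ fault: PAGE_NOT_PRESENT  — 2 lookups
#2 VA=0x22139A2 (r,kernel):
  L0 @0x30[17] → 0x3B007  P=1,RW=1,US=1,PS=0
  L1 @0x3B[19] → 0x3D007  P=1,RW=1,US=1,PS=0
  ✓ 0x3D9A2  — 2 lookups
#3 VA=0xD00F (r,kernel):
  L0 @0x30[0] → 0x41007  P=1,RW=1,US=1,PS=0
  L1 @0x41[13] → 0x42007  P=1,RW=1,US=1,PS=0
  ✓ 0x4200F  — 2 lookups
#4 VA=0x3611A39 (r,kernel):
  L0 @0x30[27] → 0x43007  P=1,RW=1,US=1,PS=0
  L1 @0x43[17] → 0x45007  P=1,RW=1,US=1,PS=0
  ✓ 0x45A39  — 2 lookups

Entries read for #0: 2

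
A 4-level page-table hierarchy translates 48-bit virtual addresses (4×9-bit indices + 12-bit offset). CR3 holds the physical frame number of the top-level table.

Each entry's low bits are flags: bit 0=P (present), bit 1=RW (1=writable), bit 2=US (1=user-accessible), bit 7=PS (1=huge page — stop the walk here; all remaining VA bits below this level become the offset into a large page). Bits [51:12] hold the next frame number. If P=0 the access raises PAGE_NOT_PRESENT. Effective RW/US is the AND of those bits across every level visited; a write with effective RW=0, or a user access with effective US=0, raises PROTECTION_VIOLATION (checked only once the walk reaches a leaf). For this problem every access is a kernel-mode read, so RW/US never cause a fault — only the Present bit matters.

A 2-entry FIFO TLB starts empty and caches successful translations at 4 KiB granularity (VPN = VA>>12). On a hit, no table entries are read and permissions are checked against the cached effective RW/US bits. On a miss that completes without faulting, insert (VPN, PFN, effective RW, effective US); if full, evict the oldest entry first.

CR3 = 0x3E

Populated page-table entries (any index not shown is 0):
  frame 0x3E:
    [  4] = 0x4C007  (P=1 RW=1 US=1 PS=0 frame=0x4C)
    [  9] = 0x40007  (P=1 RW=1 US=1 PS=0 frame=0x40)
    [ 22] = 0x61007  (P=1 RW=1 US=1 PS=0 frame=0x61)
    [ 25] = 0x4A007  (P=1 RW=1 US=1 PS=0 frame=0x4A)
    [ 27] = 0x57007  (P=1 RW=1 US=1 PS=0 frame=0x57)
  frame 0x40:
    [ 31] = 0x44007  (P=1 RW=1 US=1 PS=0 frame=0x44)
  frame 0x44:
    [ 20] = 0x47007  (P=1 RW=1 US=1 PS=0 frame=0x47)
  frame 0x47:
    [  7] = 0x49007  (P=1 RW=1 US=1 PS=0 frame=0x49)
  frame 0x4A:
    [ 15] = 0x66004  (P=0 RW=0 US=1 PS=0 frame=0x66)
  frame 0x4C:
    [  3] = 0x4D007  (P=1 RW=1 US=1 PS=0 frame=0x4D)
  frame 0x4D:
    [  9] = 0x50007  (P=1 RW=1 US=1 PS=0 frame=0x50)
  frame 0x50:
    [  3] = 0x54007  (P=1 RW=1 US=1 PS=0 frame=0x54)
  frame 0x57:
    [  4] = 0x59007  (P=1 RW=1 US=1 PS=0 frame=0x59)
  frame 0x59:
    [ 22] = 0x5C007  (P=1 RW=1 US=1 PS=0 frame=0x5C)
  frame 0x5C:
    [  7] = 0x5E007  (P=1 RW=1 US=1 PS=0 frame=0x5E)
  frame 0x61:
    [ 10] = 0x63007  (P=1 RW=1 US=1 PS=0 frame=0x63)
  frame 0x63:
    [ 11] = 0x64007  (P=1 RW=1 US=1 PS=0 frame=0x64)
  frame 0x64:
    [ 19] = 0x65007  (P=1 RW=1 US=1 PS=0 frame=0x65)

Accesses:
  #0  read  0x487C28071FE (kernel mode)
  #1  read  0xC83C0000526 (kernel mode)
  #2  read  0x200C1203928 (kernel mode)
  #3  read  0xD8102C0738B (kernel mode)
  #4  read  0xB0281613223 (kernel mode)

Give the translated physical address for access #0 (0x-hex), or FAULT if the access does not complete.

Trace:
#0 VA=0x487C28071FE (r,kernel):
  lvl0: tbl 0x3E, slot 9 ⇒ 0x40007 (P1/RW1/US1/PS0)
  lvl1: tbl 0x40, slot 31 ⇒ 0x44007 (P1/RW1/US1/PS0)
  lvl2: tbl 0x44, slot 20 ⇒ 0x47007 (P1/RW1/US1/PS0)
  lvl3: tbl 0x47, slot 7 ⇒ 0x49007 (P1/RW1/US1/PS0)
  ⇒ phys 0x491FE  [4 reads]
#1 VA=0xC83C0000526 (r,kernel):
  lvl0: tbl 0x3E, slot 25 ⇒ 0x4A007 (P1/RW1/US1/PS0)
  lvl1: tbl 0x4A, slot 15 ⇒ 0x66004 (P0/RW0/US1/PS0)
  → PAGE_NOT_PRESENT  (2 entries read)
#2 VA=0x200C1203928 (r,kernel):
  lvl0: tbl 0x3E, slot 4 ⇒ 0x4C007 (P1/RW1/US1/PS0)
  lvl1: tbl 0x4C, slot 3 ⇒ 0x4D007 (P1/RW1/US1/PS0)
  lvl2: tbl 0x4D, slot 9 ⇒ 0x50007 (P1/RW1/US1/PS0)
  lvl3: tbl 0x50, slot 3 ⇒ 0x54007 (P1/RW1/US1/PS0)
  ⇒ phys 0x54928  [4 reads]
#3 VA=0xD8102C0738B (r,kernel):
  lvl0: tbl 0x3E, slot 27 ⇒ 0x57007 (P1/RW1/US1/PS0)
  lvl1: tbl 0x57, slot 4 ⇒ 0x59007 (P1/RW1/US1/PS0)
  lvl2: tbl 0x59, slot 22 ⇒ 0x5C007 (P1/RW1/US1/PS0)
  lvl3: tbl 0x5C, slot 7 ⇒ 0x5E007 (P1/RW1/US1/PS0)
  ⇒ phys 0x5E38B  [4 reads]
#4 VA=0xB0281613223 (r,kernel):
  lvl0: tbl 0x3E, slot 22 ⇒ 0x61007 (P1/RW1/US1/PS0)
  lvl1: tbl 0x61, slot 10 ⇒ 0x63007 (P1/RW1/US1/PS0)
  lvl2: tbl 0x63, slot 11 ⇒ 0x64007 (P1/RW1/US1/PS0)
  lvl3: tbl 0x64, slot 19 ⇒ 0x65007 (P1/RW1/US1/PS0)
  ⇒ phys 0x65223  [4 reads]

Access #0 PA: 0x491FE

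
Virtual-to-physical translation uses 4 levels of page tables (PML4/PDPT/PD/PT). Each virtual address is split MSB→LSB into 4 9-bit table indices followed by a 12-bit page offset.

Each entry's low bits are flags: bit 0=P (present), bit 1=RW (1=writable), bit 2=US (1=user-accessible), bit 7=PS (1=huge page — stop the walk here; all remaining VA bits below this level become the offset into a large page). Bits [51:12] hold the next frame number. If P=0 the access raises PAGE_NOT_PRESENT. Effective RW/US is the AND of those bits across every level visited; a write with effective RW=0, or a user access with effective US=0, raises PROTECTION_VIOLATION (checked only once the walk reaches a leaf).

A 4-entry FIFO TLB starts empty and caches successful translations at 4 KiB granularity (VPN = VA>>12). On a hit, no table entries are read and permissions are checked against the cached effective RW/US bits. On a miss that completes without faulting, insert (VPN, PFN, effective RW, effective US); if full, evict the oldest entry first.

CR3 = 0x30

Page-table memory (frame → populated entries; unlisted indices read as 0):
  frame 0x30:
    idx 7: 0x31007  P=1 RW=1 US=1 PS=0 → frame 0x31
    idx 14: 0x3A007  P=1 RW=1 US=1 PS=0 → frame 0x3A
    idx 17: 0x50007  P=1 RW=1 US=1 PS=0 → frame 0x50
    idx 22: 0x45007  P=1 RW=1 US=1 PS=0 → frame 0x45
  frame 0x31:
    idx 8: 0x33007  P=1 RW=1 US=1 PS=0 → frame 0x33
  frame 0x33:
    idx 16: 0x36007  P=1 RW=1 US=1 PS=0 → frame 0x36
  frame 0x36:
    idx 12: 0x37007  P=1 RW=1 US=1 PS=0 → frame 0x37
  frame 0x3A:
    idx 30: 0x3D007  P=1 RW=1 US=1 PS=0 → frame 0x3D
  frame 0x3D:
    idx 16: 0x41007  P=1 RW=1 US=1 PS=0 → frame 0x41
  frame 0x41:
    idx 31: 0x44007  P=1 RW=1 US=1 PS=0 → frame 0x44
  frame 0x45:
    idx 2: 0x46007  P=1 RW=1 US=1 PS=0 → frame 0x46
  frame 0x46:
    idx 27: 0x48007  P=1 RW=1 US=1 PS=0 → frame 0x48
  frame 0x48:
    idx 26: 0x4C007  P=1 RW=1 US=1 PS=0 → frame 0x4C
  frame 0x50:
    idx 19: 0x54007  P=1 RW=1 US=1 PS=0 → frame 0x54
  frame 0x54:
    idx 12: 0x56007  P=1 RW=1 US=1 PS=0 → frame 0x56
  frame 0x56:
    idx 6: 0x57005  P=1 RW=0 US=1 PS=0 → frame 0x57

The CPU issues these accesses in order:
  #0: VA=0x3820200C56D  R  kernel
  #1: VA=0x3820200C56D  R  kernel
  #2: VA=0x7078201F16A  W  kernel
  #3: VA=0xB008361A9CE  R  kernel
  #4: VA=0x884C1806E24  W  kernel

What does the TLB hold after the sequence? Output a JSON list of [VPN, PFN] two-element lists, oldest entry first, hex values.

Walk each access:
#0 VA=0x3820200C56D (r,kernel):
  [0] read 0x30 idx=7: raw=0x31007 flags P=1 W=1 U=1 S=0
  [1] read 0x31 idx=8: raw=0x33007 flags P=1 W=1 U=1 S=0
  [2] read 0x33 idx=16: raw=0x36007 flags P=1 W=1 U=1 S=0
  [3] read 0x36 idx=12: raw=0x37007 flags P=1 W=1 U=1 S=0
  ✓ 0x3756D  — 4 lookups
#1 VA=0x3820200C56D (r,kernel):
  TLB hit vpn=0x3820200C → PA=0x3756D
#2 VA=0x7078201F16A (w,kernel):
  [0] read 0x30 idx=14: raw=0x3A007 flags P=1 W=1 U=1 S=0
  [1] read 0x3A idx=30: raw=0x3D007 flags P=1 W=1 U=1 S=0
  [2] read 0x3D idx=16: raw=0x41007 flags P=1 W=1 U=1 S=0
  [3] read 0x41 idx=31: raw=0x44007 flags P=1 W=1 U=1 S=0
  ✓ 0x4416A  — 4 lookups
#3 VA=0xB008361A9CE (r,kernel):
  [0] read 0x30 idx=22: raw=0x45007 flags P=1 W=1 U=1 S=0
  [1] read 0x45 idx=2: raw=0x46007 flags P=1 W=1 U=1 S=0
  [2] read 0x46 idx=27: raw=0x48007 flags P=1 W=1 U=1 S=0
  [3] read 0x48 idx=26: raw=0x4C007 flags P=1 W=1 U=1 S=0
  ✓ 0x4C9CE  — 4 lookups
#4 VA=0x884C1806E24 (w,kernel):
  [0] read 0x30 idx=17: raw=0x50007 flags P=1 W=1 U=1 S=0
  [1] read 0x50 idx=19: raw=0x54007 flags P=1 W=1 U=1 S=0
  [2] read 0x54 idx=12: raw=0x56007 flags P=1 W=1 U=1 S=0
  [3] read 0x56 idx=6: raw=0x57005 flags P=1 W=0 U=1 S=0
  ✗ PROTECTION_VIOLATION  [4 reads]

TLB: [["0x3820200C", "0x37"], ["0x7078201F", "0x44"], ["0xB008361A", "0x4C"]]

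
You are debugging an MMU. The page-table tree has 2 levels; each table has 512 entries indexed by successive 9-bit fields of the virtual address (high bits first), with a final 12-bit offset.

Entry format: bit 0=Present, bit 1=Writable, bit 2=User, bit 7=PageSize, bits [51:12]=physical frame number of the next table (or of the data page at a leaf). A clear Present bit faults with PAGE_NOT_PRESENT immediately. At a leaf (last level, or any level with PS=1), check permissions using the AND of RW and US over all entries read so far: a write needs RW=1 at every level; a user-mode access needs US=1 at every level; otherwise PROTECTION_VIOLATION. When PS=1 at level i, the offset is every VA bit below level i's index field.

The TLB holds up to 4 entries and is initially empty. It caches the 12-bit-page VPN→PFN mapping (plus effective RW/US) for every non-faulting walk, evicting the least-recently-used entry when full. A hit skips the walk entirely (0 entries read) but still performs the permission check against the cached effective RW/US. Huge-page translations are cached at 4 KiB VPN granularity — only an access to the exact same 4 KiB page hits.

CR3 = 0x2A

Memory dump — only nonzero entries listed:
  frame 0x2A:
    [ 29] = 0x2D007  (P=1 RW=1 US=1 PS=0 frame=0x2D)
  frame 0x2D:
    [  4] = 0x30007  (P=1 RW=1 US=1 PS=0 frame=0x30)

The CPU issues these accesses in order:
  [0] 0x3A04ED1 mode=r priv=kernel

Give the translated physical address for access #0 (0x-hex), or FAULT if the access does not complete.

Per-access translation:
#0 VA=0x3A04ED1 (r,kernel):
  lvl0: tbl 0x2A, slot 29 ⇒ 0x2D007 (P1/RW1/US1/PS0)
  lvl1: tbl 0x2D, slot 4 ⇒ 0x30007 (P1/RW1/US1/PS0)
  → PA=0x30ED1  (2 entries read)

Access #0 PA: 0x30ED1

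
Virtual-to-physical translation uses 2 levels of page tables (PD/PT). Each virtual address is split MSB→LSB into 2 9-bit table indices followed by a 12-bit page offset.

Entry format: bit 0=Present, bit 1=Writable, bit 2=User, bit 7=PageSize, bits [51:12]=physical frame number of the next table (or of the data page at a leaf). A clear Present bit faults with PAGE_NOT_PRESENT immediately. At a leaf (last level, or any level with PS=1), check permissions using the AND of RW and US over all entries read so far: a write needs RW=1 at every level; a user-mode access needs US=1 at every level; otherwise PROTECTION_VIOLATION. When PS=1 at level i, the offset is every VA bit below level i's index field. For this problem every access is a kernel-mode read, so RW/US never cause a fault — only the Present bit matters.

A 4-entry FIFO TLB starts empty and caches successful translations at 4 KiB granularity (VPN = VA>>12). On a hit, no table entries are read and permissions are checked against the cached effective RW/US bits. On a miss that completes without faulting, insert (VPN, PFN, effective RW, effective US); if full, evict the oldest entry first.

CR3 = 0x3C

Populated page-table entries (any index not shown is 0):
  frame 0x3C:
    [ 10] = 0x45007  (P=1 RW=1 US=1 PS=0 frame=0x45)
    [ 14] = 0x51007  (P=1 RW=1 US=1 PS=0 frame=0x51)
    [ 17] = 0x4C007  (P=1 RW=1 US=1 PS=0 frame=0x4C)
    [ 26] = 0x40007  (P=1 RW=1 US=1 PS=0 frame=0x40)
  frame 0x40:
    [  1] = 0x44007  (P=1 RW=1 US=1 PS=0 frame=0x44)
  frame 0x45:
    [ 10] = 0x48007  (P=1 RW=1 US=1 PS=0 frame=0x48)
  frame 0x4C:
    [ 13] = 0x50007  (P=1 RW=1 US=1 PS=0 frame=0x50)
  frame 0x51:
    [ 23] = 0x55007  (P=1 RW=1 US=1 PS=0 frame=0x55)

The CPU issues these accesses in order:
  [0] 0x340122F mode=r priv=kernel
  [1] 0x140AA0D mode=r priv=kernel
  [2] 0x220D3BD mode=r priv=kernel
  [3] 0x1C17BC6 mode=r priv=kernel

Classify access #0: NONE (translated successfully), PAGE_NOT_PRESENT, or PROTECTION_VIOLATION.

Trace:
#0 VA=0x340122F (r,kernel):
  lvl0: tbl 0x3C, slot 26 ⇒ 0x40007 (P1/RW1/US1/PS0)
  lvl1: tbl 0x40, slot 1 ⇒ 0x44007 (P1/RW1/US1/PS0)
  ✓ 0x4422F  — 2 lookups
#1 VA=0x140AA0D (r,kernel):
  lvl0: tbl 0x3C, slot 10 ⇒ 0x45007 (P1/RW1/US1/PS0)
  lvl1: tbl 0x45, slot 10 ⇒ 0x48007 (P1/RW1/US1/PS0)
  ✓ 0x48A0D  — 2 lookups
#2 VA=0x220D3BD (r,kernel):
  lvl0: tbl 0x3C, slot 17 ⇒ 0x4C007 (P1/RW1/US1/PS0)
  lvl1: tbl 0x4C, slot 13 ⇒ 0x50007 (P1/RW1/US1/PS0)
  ✓ 0x503BD  — 2 lookups
#3 VA=0x1C17BC6 (r,kernel):
  lvl0: tbl 0x3C, slot 14 ⇒ 0x51007 (P1/RW1/US1/PS0)
  lvl1: tbl 0x51, slot 23 ⇒ 0x55007 (P1/RW1/US1/PS0)
  ✓ 0x55BC6  — 2 lookups

Access #0 fault: NONE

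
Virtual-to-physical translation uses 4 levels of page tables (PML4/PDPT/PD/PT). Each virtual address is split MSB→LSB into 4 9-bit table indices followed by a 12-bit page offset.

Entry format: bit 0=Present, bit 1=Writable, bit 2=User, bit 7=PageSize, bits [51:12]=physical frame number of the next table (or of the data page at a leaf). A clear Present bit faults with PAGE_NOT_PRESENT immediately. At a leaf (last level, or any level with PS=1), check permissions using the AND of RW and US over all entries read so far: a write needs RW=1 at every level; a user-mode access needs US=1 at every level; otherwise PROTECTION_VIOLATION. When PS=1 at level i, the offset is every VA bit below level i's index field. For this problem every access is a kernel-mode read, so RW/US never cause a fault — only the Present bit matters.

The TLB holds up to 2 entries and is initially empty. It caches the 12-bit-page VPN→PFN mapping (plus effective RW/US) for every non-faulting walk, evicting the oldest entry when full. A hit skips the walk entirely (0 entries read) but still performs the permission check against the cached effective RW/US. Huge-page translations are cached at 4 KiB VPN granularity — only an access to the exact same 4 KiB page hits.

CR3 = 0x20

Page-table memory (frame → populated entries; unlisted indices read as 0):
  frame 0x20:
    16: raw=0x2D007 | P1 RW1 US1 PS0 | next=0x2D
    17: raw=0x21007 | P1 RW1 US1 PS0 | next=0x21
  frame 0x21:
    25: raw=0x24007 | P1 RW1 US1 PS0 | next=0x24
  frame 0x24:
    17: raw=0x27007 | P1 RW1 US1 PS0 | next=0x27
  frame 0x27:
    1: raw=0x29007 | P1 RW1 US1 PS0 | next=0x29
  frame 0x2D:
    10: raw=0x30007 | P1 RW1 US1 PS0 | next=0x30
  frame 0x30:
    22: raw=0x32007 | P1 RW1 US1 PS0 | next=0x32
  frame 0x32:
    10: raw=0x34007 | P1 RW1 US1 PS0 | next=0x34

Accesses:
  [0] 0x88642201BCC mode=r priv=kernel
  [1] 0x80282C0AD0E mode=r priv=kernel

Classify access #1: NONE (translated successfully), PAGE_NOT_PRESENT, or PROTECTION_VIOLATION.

Per-access translation:
#0 VA=0x88642201BCC (r,kernel):
  [0] read 0x20 idx=17: raw=0x21007 flags P=1 W=1 U=1 S=0
  [1] read 0x21 idx=25: raw=0x24007 flags P=1 W=1 U=1 S=0
  [2] read 0x24 idx=17: raw=0x27007 flags P=1 W=1 U=1 S=0
  [3] read 0x27 idx=1: raw=0x29007 flags P=1 W=1 U=1 S=0
  ⇒ phys 0x29BCC  [4 reads]
#1 VA=0x80282C0AD0E (r,kernel):
  [0] read 0x20 idx=16: raw=0x2D007 flags P=1 W=1 U=1 S=0
  [1] read 0x2D idx=10: raw=0x30007 flags P=1 W=1 U=1 S=0
  [2] read 0x30 idx=22: raw=0x32007 flags P=1 W=1 U=1 S=0
  [3] read 0x32 idx=10: raw=0x34007 flags P=1 W=1 U=1 S=0
  ⇒ phys 0x34D0E  [4 reads]

Access #1 fault: NONE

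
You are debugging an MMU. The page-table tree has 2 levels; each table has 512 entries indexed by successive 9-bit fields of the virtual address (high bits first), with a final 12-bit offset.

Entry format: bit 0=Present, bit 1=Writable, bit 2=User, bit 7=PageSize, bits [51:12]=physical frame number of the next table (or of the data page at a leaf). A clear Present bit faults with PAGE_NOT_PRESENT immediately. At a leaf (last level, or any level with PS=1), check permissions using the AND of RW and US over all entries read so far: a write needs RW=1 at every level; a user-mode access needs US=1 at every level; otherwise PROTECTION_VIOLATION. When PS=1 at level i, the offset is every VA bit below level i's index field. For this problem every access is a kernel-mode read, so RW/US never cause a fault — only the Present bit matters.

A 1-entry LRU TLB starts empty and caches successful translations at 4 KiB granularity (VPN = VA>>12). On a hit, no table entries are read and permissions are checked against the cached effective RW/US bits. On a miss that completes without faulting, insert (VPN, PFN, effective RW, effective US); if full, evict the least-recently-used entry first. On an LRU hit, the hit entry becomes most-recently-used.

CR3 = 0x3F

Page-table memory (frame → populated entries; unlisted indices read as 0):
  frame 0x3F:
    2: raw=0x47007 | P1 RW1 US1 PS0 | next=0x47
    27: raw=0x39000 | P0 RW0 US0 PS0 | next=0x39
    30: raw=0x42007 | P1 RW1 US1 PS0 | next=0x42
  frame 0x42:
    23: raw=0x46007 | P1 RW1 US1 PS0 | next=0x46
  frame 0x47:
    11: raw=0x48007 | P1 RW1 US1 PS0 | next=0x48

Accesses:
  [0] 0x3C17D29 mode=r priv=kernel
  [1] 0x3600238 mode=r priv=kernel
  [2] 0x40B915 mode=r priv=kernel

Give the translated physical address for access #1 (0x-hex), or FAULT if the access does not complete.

Per-access translation:
#0 VA=0x3C17D29 (r,kernel):
  lvl0: tbl 0x3F, slot 30 ⇒ 0x42007 (P1/RW1/US1/PS0)
  lvl1: tbl 0x42, slot 23 ⇒ 0x46007 (P1/RW1/US1/PS0)
  ✓ 0x46D29  — 2 lookups
#1 VA=0x3600238 (r,kernel):
  lvl0: tbl 0x3F, slot 27 ⇒ 0x39000 (P0/RW0/US0/PS0)
  ✗ PAGE_NOT_PRESENT  [1 reads]
#2 VA=0x40B915 (r,kernel):
  lvl0: tbl 0x3F, slot 2 ⇒ 0x47007 (P1/RW1/US1/PS0)
  lvl1: tbl 0x47, slot 11 ⇒ 0x48007 (P1/RW1/US1/PS0)
  ✓ 0x48915  — 2 lookups

Access #1 PA: FAULT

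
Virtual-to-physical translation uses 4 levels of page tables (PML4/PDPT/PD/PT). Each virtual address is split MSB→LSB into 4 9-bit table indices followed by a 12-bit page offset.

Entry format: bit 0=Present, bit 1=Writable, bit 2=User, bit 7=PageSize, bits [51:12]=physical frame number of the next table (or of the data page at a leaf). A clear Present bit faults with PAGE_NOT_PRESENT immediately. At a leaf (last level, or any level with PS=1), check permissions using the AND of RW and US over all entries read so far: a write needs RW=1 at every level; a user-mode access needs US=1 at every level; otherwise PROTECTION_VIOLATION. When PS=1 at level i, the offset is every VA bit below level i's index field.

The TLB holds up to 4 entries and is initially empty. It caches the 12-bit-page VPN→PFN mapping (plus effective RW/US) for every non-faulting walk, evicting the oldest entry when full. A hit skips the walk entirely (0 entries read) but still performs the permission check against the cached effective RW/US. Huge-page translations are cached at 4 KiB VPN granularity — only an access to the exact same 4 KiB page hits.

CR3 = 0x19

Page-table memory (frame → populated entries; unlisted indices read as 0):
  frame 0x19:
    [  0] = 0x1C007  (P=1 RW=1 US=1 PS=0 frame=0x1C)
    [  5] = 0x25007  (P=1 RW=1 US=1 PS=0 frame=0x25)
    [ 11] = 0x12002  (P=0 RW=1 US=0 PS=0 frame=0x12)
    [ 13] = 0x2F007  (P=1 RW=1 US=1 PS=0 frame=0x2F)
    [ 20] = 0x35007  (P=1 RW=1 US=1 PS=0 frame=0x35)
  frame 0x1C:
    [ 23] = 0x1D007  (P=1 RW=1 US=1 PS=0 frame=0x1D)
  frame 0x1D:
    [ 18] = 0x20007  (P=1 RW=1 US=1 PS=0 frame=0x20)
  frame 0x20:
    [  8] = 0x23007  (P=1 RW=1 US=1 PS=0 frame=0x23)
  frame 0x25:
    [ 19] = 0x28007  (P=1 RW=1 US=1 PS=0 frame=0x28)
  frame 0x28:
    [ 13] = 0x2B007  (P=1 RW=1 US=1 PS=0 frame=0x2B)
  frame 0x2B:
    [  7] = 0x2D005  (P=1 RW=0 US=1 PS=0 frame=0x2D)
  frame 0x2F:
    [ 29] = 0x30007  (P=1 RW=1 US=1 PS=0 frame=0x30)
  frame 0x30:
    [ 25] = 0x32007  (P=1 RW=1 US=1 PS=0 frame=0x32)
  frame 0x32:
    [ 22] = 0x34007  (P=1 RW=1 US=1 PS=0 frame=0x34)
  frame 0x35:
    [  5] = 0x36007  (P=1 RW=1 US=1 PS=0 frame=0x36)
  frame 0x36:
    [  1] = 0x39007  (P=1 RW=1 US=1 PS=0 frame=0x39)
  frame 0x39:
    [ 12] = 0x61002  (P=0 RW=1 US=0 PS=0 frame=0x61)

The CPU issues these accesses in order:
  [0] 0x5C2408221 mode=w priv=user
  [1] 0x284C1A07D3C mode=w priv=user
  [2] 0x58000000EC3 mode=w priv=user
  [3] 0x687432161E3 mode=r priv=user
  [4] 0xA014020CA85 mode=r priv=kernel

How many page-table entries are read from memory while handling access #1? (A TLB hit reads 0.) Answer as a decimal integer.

Per-access translation:
#0 VA=0x5C2408221 (w,user):
  L0 @0x19[0] → 0x1C007  P=1,RW=1,US=1,PS=0
  L1 @0x1C[23] → 0x1D007  P=1,RW=1,US=1,PS=0
  L2 @0x1D[18] → 0x20007  P=1,RW=1,US=1,PS=0
  L3 @0x20[8] → 0x23007  P=1,RW=1,US=1,PS=0
  ✓ 0x23221  — 4 lookups
#1 VA=0x284C1A07D3C (w,user):
  L0 @0x19[5] → 0x25007  P=1,RW=1,US=1,PS=0
  L1 @0x25[19] → 0x28007  P=1,RW=1,US=1,PS=0
  L2 @0x28[13] → 0x2B007  P=1,RW=1,US=1,PS=0
  L3 @0x2B[7] → 0x2D005  P=1,RW=0,US=1,PS=0
  ✗ PROTECTION_VIOLATION  [4 reads]
#2 VA=0x58000000EC3 (w,user):
  L0 @0x19[11] → 0x12002  P=0,RW=1,US=0,PS=0
  ✗ PAGE_NOT_PRESENT  [1 reads]
#3 VA=0x687432161E3 (r,user):
  L0 @0x19[13] → 0x2F007  P=1,RW=1,US=1,PS=0
  L1 @0x2F[29] → 0x30007  P=1,RW=1,US=1,PS=0
  L2 @0x30[25] → 0x32007  P=1,RW=1,US=1,PS=0
  L3 @0x32[22] → 0x34007  P=1,RW=1,US=1,PS=0
  ✓ 0x341E3  — 4 lookups
#4 VA=0xA014020CA85 (r,kernel):
  L0 @0x19[20] → 0x35007  P=1,RW=1,US=1,PS=0
  L1 @0x35[5] → 0x36007  P=1,RW=1,US=1,PS=0
  L2 @0x36[1] → 0x39007  P=1,RW=1,US=1,PS=0
  L3 @0x39[12] → 0x61002  P=0,RW=1,US=0,PS=0
  ✗ PAGE_NOT_PRESENT  [4 reads]

Entries read for #1: 4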